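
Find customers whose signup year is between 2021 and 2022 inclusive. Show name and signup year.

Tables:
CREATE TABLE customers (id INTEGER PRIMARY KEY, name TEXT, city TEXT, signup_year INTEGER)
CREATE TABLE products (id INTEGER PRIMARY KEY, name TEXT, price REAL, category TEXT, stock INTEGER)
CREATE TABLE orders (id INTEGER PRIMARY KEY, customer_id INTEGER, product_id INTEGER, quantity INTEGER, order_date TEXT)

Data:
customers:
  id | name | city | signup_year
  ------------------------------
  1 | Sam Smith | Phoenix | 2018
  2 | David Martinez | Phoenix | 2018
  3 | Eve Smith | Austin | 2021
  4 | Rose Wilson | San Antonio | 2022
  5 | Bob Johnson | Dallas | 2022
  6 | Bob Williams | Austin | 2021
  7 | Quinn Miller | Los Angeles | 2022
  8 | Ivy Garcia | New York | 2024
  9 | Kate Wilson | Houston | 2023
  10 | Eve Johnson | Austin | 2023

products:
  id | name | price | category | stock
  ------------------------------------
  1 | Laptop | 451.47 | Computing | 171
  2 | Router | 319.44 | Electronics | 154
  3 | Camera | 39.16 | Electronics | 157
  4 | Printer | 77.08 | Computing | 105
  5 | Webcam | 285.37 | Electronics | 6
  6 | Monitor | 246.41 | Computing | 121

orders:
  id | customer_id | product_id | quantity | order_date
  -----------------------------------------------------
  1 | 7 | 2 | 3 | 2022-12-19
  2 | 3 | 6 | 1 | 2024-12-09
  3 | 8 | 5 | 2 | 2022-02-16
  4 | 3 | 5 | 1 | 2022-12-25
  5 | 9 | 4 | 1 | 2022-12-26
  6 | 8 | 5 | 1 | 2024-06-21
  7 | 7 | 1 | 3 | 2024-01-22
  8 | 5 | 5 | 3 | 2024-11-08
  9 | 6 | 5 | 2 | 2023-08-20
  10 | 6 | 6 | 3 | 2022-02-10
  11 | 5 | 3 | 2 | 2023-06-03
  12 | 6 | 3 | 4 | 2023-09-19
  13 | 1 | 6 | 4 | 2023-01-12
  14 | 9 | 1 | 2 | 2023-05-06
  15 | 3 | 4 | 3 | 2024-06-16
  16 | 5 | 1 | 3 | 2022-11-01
SELECT name, signup_year FROM customers WHERE signup_year BETWEEN 2021 AND 2022

Execution result:
name | signup_year
Eve Smith | 2021
Rose Wilson | 2022
Bob Johnson | 2022
Bob Williams | 2021
Quinn Miller | 2022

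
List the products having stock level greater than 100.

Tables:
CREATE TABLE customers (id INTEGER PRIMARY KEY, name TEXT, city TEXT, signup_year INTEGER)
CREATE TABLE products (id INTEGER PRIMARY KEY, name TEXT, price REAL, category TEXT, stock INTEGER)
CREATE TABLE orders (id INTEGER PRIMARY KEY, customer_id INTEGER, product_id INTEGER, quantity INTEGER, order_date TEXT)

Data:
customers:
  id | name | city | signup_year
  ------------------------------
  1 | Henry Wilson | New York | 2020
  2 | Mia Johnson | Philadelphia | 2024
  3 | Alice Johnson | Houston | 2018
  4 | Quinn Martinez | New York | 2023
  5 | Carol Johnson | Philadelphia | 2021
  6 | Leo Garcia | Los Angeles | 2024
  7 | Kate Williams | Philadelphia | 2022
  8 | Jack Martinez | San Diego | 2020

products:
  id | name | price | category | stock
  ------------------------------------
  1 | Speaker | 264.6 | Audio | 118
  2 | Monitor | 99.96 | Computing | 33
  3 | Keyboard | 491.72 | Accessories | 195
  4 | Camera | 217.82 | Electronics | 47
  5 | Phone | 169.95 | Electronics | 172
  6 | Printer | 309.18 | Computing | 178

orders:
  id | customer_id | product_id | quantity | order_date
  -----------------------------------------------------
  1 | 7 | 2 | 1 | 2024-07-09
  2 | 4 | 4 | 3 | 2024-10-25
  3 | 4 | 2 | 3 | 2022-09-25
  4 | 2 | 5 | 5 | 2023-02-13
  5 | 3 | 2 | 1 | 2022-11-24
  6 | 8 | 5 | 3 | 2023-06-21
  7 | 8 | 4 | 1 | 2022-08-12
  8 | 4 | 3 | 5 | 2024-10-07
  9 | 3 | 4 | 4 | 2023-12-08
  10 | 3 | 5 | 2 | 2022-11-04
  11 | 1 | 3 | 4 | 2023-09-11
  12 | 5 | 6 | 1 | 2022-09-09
SELECT name, stock FROM products WHERE stock > 100

Execution result:
name | stock
Speaker | 118
Keyboard | 195
Phone | 172
Printer | 178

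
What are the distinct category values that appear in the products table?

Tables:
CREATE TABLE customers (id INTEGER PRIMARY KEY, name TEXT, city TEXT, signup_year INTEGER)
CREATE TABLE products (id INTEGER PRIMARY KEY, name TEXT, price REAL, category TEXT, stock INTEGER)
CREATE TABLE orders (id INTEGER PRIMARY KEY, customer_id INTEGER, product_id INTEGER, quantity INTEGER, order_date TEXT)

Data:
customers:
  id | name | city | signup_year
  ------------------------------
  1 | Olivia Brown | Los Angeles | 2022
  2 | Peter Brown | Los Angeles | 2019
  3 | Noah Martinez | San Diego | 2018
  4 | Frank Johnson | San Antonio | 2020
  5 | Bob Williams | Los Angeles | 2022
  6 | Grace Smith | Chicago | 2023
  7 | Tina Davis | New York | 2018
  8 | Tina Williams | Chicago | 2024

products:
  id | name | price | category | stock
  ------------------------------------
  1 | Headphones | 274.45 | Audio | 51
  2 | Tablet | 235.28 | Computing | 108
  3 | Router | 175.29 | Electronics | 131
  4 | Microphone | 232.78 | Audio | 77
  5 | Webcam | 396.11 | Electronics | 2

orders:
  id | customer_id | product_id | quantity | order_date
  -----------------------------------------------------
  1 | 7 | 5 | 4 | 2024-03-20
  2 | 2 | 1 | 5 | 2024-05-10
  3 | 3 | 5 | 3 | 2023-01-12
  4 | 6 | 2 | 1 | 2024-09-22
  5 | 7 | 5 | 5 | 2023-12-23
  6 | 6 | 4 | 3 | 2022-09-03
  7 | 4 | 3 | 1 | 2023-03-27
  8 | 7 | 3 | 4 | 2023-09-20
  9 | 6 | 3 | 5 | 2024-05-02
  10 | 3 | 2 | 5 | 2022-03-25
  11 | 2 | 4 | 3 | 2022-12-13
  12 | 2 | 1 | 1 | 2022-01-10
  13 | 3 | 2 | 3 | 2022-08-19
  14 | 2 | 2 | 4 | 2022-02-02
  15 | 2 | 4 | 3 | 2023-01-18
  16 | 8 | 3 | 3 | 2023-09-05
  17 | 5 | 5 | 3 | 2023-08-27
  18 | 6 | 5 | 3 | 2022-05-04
SELECT DISTINCT category FROM products

Execution result:
category
Audio
Computing
Electronics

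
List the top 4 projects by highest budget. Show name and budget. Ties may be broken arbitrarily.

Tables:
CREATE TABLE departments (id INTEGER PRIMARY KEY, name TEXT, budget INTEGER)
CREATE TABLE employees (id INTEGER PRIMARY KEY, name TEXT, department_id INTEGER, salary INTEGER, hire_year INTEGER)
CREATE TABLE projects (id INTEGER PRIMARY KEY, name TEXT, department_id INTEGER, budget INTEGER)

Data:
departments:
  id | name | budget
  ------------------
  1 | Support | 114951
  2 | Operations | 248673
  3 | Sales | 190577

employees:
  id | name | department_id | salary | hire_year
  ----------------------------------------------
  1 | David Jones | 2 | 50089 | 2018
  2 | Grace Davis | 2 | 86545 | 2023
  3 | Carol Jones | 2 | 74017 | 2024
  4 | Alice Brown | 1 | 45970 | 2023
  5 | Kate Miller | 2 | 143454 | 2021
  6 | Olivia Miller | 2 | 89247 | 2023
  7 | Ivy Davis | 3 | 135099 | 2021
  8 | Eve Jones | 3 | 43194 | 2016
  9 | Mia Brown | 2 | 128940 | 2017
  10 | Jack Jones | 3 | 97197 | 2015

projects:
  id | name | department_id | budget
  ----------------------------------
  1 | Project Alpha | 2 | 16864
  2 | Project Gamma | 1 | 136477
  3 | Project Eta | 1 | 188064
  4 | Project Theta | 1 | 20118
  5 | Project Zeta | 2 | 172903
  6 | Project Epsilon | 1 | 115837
SELECT name, budget FROM projects ORDER BY budget DESC LIMIT 4

Execution result:
name | budget
Project Eta | 188064
Project Zeta | 172903
Project Gamma | 136477
Project Epsilon | 115837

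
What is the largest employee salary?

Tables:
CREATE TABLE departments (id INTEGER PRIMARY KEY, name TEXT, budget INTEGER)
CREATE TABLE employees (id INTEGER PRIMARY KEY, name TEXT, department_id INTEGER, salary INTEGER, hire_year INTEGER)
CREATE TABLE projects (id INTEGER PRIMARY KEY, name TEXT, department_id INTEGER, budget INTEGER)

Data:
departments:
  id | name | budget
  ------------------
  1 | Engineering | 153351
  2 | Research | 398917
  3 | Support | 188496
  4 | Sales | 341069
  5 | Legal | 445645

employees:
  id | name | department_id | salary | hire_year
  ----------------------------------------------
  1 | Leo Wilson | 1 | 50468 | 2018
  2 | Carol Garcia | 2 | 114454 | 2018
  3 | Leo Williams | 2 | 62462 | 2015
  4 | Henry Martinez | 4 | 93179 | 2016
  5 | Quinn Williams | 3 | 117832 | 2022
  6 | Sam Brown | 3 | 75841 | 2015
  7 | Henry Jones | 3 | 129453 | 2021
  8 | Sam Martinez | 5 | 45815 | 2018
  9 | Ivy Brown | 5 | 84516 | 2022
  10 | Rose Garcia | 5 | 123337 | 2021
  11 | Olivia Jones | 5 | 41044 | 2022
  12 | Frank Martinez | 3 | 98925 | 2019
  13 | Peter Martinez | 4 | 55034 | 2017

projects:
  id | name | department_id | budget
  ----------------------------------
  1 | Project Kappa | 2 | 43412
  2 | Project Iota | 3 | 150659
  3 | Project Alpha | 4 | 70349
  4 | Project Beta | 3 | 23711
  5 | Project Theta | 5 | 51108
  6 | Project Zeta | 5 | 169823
SELECT MAX(salary) FROM employees

Execution result:
129453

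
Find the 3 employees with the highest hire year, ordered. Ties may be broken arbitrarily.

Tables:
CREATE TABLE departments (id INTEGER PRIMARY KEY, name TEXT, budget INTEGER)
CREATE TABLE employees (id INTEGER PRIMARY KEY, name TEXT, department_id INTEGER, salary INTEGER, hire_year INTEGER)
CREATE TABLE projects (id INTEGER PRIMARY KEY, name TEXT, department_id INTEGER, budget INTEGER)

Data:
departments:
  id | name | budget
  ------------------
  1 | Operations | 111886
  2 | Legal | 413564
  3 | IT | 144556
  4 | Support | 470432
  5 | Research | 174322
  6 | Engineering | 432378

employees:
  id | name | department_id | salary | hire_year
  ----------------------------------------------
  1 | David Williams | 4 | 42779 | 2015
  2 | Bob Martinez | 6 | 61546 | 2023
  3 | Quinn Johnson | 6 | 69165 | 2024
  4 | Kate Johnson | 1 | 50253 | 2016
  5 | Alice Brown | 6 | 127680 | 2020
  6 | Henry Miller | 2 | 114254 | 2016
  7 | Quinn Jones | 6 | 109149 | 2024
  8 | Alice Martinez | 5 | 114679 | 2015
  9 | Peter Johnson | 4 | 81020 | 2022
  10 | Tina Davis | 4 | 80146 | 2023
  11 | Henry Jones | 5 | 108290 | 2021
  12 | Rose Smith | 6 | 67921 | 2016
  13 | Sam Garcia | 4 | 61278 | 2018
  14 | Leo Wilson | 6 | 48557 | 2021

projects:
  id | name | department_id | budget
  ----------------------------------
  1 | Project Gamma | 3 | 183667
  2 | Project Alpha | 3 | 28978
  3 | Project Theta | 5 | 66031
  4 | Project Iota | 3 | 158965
SELECT name, hire_year FROM employees ORDER BY hire_year DESC LIMIT 3

Execution result:
name | hire_year
Quinn Johnson | 2024
Quinn Jones | 2024
Bob Martinez | 2023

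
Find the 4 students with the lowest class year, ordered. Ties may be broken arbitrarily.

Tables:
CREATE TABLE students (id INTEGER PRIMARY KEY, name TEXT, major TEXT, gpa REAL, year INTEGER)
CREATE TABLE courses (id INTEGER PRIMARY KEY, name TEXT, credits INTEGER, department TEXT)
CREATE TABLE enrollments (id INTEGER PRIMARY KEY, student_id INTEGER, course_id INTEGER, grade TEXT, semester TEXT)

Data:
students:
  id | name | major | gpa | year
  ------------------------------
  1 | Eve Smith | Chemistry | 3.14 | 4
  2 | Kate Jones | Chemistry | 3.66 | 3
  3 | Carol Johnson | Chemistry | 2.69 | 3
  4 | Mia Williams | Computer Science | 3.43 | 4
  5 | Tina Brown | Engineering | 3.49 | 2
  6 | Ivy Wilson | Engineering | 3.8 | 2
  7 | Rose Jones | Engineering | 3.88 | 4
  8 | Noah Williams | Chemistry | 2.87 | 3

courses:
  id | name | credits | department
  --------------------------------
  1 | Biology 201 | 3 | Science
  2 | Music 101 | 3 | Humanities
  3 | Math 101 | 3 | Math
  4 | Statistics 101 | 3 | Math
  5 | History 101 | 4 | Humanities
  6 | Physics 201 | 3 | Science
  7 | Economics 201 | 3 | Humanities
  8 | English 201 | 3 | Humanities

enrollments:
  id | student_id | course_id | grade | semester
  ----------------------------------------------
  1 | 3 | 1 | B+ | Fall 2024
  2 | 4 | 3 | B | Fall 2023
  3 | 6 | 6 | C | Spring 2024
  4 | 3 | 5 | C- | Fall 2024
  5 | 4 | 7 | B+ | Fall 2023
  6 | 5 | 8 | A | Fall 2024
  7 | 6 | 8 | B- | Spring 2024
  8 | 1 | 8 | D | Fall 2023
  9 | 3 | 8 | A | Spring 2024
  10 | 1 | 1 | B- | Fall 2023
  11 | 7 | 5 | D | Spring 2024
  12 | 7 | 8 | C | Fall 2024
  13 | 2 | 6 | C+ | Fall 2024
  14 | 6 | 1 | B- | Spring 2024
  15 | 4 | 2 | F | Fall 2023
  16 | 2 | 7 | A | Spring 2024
SELECT name, year FROM students ORDER BY year ASC LIMIT 4

Execution result:
name | year
Tina Brown | 2
Ivy Wilson | 2
Kate Jones | 3
Carol Johnson | 3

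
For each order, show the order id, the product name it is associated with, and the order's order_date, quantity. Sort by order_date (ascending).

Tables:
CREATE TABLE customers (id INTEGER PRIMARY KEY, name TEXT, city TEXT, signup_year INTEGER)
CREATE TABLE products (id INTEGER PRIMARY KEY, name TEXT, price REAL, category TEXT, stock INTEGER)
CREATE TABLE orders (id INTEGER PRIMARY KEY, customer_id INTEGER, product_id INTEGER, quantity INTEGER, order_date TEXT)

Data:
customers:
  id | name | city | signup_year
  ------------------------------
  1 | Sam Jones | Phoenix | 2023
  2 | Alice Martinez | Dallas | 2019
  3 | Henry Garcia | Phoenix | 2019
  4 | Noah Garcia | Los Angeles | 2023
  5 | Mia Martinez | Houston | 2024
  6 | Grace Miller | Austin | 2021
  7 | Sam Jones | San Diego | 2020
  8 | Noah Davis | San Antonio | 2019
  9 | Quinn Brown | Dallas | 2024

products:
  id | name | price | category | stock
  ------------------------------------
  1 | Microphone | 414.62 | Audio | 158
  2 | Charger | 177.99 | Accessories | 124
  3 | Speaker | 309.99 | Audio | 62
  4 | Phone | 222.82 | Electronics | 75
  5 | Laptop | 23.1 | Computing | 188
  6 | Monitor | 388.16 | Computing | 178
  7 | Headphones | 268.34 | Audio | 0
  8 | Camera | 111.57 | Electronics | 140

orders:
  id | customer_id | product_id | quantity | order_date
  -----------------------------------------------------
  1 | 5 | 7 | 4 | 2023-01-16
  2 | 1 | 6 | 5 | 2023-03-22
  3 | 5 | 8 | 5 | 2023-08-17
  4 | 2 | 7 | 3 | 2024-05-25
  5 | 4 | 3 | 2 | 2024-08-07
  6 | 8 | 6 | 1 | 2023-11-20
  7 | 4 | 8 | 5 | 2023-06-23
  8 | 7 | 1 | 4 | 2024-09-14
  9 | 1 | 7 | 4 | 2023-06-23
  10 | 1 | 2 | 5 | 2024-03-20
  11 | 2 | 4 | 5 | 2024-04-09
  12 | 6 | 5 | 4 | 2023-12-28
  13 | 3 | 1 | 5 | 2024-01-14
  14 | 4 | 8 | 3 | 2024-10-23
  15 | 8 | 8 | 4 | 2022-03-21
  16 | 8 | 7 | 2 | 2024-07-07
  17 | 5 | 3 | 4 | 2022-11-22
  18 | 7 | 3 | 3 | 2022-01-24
SELECT c.id, p.name AS product, c.order_date, c.quantity FROM orders c JOIN products p ON c.product_id = p.id ORDER BY c.order_date ASC

Execution result:
id | product | order_date | quantity
18 | Speaker | 2022-01-24 | 3
15 | Camera | 2022-03-21 | 4
17 | Speaker | 2022-11-22 | 4
1 | Headphones | 2023-01-16 | 4
2 | Monitor | 2023-03-22 | 5
7 | Camera | 2023-06-23 | 5
9 | Headphones | 2023-06-23 | 4
3 | Camera | 2023-08-17 | 5
6 | Monitor | 2023-11-20 | 1
12 | Laptop | 2023-12-28 | 4
13 | Microphone | 2024-01-14 | 5
10 | Charger | 2024-03-20 | 5
11 | Phone | 2024-04-09 | 5
4 | Headphones | 2024-05-25 | 3
16 | Headphones | 2024-07-07 | 2
5 | Speaker | 2024-08-07 | 2
8 | Microphone | 2024-09-14 | 4
14 | Camera | 2024-10-23 | 3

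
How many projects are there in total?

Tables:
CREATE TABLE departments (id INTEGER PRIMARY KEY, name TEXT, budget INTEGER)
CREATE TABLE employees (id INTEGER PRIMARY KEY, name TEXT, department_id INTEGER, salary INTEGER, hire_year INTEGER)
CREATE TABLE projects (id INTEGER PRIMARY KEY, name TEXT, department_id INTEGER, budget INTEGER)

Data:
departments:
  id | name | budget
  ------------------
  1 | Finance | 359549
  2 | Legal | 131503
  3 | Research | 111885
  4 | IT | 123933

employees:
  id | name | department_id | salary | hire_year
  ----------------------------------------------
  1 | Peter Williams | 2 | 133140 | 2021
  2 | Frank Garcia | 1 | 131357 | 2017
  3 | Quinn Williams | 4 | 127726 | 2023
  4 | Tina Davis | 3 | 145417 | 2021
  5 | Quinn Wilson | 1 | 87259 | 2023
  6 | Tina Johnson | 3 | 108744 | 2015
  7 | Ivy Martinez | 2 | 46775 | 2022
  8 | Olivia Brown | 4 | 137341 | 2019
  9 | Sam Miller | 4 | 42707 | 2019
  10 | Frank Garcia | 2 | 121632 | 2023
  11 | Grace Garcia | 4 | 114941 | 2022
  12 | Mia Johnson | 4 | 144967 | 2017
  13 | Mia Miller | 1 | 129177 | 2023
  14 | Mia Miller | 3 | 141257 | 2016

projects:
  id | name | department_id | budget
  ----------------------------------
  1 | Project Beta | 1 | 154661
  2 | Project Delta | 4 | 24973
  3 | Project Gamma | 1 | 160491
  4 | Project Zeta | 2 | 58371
SELECT COUNT(*) FROM projects

Execution result:
4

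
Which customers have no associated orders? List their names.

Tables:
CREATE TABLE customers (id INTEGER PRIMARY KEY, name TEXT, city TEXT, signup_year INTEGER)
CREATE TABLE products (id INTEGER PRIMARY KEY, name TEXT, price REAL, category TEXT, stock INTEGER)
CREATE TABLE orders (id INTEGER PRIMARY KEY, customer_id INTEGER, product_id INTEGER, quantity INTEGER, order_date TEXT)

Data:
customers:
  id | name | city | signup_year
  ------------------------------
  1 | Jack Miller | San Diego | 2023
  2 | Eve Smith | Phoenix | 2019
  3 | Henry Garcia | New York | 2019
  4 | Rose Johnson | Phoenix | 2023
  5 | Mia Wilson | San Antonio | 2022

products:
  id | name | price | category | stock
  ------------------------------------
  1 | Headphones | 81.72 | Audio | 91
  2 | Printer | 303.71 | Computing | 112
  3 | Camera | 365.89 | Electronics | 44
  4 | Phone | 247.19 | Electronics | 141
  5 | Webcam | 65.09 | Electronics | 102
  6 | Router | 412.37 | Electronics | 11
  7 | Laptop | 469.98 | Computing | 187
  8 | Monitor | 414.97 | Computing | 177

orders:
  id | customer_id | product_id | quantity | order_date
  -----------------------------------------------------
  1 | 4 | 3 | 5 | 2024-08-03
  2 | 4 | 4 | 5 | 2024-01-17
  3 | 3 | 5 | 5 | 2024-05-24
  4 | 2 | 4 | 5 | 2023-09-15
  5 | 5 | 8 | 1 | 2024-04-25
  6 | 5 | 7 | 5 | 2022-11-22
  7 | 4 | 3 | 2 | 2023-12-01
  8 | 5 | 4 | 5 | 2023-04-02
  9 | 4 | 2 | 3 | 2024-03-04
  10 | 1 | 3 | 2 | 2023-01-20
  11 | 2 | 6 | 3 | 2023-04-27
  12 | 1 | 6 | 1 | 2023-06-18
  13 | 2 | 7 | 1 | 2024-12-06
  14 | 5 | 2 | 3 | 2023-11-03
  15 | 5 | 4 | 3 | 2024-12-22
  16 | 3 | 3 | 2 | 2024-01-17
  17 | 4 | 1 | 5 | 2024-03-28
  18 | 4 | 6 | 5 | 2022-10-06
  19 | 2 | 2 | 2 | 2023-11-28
SELECT p.name FROM customers p LEFT JOIN orders c ON c.customer_id = p.id WHERE c.id IS NULL

Execution result:
(no rows)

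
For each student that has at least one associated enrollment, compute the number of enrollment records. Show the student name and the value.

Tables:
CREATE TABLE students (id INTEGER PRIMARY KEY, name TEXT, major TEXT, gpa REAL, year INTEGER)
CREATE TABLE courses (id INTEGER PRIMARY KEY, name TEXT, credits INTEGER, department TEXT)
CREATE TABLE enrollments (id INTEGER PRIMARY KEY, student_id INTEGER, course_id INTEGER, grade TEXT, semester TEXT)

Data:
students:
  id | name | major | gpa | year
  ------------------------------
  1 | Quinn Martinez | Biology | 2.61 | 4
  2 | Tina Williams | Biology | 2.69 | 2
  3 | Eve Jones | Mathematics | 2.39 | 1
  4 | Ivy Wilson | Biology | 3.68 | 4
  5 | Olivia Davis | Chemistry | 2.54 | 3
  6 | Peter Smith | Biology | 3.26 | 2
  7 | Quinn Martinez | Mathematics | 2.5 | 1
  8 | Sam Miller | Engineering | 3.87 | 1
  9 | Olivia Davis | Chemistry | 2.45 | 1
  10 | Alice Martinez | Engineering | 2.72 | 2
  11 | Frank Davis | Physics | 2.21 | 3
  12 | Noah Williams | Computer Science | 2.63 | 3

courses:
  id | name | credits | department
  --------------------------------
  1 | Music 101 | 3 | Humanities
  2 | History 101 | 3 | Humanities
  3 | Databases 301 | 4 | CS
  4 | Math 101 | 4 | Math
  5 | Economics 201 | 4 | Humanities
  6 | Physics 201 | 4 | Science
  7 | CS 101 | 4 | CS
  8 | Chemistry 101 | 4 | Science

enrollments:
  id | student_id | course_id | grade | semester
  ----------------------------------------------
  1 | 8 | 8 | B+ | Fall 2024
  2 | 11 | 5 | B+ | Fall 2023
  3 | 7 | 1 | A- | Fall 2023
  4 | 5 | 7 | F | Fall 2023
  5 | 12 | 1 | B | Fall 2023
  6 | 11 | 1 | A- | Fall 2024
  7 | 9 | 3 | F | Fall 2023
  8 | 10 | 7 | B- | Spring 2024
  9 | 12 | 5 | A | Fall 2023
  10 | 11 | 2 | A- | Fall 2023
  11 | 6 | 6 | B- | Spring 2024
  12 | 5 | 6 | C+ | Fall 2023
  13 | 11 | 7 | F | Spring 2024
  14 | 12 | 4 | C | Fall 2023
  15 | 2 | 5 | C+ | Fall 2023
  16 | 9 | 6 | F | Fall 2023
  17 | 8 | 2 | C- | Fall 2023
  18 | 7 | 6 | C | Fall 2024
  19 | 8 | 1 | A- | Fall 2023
SELECT p.name, COUNT(*) AS n FROM enrollments c JOIN students p ON c.student_id = p.id GROUP BY p.id, p.name

Execution result:
name | n
Tina Williams | 1
Olivia Davis | 2
Peter Smith | 1
Quinn Martinez | 2
Sam Miller | 3
Olivia Davis | 2
Alice Martinez | 1
Frank Davis | 4
Noah Williams | 3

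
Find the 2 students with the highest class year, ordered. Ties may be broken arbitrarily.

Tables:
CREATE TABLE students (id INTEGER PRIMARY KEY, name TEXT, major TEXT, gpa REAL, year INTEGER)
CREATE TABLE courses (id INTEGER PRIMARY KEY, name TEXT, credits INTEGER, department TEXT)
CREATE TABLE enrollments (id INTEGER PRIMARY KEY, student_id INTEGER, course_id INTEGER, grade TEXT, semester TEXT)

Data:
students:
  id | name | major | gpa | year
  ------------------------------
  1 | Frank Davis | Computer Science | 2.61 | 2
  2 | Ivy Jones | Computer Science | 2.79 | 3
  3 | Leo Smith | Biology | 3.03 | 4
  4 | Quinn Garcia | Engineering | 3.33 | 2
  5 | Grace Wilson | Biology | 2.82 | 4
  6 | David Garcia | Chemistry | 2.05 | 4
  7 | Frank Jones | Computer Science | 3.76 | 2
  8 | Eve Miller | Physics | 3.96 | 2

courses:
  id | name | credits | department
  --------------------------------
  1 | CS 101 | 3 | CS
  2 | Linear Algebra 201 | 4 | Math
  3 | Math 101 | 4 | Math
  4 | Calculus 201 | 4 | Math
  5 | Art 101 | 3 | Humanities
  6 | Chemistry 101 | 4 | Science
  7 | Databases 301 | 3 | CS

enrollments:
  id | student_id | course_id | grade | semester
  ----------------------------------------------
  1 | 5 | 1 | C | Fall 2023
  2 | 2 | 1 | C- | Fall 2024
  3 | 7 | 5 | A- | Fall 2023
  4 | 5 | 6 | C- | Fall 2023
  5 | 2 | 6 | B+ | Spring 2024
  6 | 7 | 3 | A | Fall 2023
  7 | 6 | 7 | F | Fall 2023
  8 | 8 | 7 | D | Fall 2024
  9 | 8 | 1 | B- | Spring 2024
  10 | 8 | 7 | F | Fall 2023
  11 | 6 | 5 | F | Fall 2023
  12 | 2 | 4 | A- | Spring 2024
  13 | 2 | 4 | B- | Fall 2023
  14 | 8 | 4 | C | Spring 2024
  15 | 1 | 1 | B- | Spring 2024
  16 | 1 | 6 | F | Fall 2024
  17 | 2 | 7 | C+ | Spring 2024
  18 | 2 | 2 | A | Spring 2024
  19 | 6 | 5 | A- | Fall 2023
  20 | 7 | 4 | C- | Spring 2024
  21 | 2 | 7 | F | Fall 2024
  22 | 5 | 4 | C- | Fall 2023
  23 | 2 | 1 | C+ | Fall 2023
SELECT name, year FROM students ORDER BY year DESC LIMIT 2

Execution result:
name | year
Leo Smith | 4
Grace Wilson | 4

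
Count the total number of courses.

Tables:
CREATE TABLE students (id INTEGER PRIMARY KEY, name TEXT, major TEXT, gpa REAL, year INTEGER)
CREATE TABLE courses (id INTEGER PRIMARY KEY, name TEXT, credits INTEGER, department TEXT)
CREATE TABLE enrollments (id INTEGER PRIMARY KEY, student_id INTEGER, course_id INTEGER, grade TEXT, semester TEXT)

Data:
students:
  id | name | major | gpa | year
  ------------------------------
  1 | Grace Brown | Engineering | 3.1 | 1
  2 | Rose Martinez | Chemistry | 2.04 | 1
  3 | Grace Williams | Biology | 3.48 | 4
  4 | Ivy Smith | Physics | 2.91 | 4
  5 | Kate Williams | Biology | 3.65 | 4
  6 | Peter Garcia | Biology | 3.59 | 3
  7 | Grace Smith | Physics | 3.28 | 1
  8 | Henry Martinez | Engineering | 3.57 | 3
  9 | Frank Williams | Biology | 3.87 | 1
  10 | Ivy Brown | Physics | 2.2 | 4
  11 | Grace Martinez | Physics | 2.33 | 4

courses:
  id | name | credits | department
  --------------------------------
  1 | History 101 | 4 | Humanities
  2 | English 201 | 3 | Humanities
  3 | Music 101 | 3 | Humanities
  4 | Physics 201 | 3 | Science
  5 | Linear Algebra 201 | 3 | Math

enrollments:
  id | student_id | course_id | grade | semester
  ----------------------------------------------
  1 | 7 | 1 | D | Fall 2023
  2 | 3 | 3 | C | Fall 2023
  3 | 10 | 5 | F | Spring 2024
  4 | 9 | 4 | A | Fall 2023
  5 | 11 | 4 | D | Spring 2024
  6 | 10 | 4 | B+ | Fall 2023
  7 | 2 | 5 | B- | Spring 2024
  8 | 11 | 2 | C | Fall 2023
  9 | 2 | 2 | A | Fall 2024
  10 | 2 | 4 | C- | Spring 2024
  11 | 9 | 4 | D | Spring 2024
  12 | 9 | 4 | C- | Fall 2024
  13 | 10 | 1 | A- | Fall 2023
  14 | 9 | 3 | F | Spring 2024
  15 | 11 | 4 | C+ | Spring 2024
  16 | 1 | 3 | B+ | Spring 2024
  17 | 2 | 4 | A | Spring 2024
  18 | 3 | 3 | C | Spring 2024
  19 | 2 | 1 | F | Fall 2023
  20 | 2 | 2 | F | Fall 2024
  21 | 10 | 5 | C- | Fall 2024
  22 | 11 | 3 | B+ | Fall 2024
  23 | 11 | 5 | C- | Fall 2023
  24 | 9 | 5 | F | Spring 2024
SELECT COUNT(*) FROM courses

Execution result:
5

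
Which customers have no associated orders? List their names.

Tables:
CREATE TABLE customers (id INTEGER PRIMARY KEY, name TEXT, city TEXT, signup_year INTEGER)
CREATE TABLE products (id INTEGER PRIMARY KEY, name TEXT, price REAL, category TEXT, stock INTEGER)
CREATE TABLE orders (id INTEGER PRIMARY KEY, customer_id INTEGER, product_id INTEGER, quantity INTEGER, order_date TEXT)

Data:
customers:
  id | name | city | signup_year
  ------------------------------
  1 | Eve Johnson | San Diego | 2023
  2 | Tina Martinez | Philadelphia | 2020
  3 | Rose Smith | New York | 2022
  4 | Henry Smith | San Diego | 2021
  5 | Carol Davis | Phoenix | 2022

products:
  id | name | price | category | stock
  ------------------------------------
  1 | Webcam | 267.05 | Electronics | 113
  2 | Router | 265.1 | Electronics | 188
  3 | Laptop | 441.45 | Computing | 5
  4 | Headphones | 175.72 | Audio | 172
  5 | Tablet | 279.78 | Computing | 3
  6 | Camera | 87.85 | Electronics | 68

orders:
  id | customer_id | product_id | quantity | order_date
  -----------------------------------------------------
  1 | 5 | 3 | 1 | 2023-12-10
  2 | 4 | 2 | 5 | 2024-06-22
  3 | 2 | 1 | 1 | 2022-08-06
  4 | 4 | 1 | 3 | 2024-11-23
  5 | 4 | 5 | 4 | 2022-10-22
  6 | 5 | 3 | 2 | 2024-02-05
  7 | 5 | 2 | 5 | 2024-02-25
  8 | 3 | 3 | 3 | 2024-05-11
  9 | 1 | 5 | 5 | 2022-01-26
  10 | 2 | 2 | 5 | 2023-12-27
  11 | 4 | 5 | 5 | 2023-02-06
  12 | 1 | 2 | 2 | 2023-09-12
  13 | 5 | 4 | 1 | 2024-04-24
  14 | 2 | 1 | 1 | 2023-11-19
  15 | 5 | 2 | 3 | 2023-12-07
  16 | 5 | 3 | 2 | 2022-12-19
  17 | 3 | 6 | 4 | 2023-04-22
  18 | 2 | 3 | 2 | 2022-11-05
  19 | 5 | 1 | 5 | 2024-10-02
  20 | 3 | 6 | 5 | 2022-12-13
SELECT p.name FROM customers p LEFT JOIN orders c ON c.customer_id = p.id WHERE c.id IS NULL

Execution result:
(no rows)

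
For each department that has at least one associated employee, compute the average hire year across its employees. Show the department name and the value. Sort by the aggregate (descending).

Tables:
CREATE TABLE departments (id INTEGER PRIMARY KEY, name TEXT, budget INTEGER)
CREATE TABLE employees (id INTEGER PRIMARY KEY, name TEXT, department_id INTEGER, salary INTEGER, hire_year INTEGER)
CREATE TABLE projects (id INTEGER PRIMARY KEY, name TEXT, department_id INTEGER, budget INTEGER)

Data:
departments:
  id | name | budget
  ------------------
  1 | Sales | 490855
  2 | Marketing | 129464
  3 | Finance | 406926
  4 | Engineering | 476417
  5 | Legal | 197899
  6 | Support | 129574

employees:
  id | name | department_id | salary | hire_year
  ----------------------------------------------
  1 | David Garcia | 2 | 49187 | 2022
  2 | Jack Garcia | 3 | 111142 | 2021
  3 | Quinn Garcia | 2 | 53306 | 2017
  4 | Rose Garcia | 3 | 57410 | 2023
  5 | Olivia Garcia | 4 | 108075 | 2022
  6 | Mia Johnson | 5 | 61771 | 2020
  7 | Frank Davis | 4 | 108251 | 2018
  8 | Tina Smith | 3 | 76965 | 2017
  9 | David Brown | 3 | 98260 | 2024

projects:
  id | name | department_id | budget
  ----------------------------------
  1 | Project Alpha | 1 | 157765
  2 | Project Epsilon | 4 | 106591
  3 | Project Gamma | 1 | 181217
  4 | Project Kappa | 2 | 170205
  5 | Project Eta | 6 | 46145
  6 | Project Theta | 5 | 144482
SELECT p.name, AVG(c.hire_year) AS avg_hire_year FROM employees c JOIN departments p ON c.department_id = p.id GROUP BY p.id, p.name ORDER BY avg_hire_year DESC

Execution result:
name | avg_hire_year
Finance | 2021.25
Engineering | 2020.00
Legal | 2020.00
Marketing | 2019.50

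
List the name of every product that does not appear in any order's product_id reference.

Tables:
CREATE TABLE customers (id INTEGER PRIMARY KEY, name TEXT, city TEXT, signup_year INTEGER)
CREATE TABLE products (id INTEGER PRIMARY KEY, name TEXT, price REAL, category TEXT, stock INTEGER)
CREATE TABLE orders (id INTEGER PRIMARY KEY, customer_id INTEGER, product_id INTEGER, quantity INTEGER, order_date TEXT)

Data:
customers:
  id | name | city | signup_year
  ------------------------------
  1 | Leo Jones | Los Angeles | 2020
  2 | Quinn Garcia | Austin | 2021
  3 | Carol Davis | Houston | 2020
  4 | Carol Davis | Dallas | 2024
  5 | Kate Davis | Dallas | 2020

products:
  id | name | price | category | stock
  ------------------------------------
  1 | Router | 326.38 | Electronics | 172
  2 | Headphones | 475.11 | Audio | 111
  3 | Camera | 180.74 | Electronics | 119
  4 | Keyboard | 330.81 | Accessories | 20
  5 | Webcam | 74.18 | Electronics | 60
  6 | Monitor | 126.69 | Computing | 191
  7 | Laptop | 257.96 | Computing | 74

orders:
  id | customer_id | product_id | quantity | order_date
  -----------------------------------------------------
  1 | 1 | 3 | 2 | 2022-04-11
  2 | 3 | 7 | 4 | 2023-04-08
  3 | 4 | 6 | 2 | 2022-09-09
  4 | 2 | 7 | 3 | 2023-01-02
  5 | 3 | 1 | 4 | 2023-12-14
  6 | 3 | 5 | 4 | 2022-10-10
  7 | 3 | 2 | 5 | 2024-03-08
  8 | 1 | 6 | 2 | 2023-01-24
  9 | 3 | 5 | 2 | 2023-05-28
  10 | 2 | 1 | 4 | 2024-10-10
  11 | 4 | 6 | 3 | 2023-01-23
SELECT p.name FROM products p LEFT JOIN orders c ON c.product_id = p.id WHERE c.id IS NULL

Execution result:
Keyboard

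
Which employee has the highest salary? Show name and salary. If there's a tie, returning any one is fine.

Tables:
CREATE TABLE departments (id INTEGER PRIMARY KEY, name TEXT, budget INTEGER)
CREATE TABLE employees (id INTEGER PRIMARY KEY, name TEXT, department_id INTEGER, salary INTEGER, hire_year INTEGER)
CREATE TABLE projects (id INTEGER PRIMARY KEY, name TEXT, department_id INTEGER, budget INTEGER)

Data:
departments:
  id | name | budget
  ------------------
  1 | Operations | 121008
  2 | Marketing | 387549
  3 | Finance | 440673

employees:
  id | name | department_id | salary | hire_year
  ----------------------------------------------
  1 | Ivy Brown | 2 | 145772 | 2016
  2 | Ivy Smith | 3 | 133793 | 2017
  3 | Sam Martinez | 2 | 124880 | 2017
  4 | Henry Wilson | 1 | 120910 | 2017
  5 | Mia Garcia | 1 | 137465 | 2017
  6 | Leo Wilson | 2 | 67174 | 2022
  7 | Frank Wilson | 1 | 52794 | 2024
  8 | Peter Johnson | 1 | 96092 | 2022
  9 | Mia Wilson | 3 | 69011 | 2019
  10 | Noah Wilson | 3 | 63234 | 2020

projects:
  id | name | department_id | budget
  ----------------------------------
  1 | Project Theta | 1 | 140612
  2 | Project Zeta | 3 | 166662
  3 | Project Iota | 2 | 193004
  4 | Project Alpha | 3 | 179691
SELECT name, salary FROM employees ORDER BY salary DESC LIMIT 1

Execution result:
name | salary
Ivy Brown | 145772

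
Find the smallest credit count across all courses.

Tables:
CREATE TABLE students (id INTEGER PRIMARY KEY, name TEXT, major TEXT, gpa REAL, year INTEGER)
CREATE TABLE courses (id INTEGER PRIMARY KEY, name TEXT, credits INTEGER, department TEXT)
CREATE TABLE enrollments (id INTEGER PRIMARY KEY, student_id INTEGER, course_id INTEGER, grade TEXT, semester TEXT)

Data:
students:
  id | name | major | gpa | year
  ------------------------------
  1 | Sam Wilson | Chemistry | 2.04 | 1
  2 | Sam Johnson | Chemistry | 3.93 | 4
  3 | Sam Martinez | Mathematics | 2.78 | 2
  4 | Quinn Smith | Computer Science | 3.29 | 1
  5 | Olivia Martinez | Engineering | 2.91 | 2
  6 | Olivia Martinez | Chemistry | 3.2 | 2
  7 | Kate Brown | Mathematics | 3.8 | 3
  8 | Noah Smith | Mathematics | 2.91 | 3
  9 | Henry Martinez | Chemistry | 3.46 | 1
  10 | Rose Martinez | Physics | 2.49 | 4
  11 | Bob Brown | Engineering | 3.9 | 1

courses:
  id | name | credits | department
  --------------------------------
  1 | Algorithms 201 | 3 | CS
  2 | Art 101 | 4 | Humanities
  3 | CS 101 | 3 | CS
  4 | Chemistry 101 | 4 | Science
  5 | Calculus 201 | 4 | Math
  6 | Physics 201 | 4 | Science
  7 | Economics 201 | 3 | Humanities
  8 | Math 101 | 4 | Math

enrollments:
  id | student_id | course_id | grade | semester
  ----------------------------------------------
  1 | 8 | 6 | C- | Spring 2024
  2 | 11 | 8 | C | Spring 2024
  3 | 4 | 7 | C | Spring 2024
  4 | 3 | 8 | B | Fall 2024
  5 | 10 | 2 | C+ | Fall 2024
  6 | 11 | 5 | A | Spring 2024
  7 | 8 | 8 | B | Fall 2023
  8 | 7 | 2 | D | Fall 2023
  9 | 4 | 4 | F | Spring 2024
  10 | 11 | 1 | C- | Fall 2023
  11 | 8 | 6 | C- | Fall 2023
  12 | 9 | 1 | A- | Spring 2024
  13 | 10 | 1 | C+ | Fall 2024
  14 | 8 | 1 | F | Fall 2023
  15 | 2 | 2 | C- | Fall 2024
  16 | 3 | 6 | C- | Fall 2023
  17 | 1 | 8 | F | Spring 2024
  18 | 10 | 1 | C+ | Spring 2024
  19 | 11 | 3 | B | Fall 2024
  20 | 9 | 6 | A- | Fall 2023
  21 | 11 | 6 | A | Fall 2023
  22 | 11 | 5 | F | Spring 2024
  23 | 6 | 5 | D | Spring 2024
SELECT MIN(credits) FROM courses

Execution result:
3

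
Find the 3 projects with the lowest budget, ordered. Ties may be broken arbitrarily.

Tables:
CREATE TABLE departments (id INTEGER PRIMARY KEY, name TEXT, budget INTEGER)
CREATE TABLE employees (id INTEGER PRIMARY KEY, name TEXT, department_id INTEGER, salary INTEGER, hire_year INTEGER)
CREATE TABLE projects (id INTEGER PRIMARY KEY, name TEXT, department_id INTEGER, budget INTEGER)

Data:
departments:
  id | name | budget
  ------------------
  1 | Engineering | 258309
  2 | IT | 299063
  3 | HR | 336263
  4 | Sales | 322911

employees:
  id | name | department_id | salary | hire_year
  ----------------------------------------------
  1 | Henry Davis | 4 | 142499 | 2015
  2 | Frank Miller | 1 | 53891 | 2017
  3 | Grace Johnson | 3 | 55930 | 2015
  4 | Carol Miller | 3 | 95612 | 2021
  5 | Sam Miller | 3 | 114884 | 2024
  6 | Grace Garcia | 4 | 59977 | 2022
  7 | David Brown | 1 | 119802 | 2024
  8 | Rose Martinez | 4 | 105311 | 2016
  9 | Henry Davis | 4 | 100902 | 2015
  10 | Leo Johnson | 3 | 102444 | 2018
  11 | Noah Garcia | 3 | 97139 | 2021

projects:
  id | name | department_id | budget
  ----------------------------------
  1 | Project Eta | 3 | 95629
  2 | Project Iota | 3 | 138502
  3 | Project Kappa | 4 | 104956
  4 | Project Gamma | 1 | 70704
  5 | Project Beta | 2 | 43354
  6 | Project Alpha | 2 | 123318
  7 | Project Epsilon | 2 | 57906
SELECT name, budget FROM projects ORDER BY budget ASC LIMIT 3

Execution result:
name | budget
Project Beta | 43354
Project Epsilon | 57906
Project Gamma | 70704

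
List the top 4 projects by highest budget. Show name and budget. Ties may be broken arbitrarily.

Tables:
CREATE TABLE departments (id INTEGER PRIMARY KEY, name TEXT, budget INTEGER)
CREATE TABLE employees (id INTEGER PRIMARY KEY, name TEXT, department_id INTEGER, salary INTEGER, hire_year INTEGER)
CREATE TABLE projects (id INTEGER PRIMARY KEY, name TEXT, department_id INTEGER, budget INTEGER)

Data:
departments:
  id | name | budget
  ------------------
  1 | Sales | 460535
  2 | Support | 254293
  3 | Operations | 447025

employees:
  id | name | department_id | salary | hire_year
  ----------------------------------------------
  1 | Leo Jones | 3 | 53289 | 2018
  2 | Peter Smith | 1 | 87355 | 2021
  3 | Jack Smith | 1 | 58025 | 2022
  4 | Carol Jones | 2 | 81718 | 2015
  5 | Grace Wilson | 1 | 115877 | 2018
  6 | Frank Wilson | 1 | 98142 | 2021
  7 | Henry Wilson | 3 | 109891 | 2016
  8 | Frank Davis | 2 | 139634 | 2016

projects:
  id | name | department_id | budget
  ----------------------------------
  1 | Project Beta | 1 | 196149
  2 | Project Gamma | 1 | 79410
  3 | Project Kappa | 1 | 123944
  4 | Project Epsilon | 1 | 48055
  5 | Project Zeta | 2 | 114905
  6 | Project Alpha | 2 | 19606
SELECT name, budget FROM projects ORDER BY budget DESC LIMIT 4

Execution result:
name | budget
Project Beta | 196149
Project Kappa | 123944
Project Zeta | 114905
Project Gamma | 79410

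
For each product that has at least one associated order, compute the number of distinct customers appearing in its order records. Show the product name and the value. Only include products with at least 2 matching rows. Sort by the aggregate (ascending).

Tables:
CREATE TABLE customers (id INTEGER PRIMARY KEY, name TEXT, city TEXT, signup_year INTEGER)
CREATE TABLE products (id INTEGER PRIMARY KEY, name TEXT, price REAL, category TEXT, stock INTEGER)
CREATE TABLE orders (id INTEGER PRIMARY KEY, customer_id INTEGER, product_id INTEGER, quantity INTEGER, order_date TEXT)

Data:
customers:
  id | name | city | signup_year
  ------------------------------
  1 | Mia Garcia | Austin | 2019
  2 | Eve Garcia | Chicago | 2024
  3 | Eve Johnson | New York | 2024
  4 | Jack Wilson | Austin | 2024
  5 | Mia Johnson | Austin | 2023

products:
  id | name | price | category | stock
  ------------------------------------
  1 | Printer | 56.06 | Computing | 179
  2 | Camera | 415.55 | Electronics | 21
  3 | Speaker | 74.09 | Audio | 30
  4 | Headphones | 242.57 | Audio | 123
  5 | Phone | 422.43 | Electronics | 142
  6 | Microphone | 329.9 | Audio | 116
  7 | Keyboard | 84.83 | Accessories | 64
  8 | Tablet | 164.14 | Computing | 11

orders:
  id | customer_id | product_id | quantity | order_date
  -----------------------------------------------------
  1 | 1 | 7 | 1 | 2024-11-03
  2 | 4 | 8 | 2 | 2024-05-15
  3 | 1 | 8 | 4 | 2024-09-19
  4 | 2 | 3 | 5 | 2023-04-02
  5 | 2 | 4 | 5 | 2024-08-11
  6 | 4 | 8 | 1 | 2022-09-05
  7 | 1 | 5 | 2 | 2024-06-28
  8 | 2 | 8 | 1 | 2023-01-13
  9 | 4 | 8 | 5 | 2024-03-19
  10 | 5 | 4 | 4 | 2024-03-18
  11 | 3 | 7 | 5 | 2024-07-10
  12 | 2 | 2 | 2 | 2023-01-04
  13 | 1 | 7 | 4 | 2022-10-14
SELECT p.name, COUNT(DISTINCT c.customer_id) AS distinct_customer_count FROM orders c JOIN products p ON c.product_id = p.id GROUP BY p.id, p.name HAVING COUNT(*) >= 2 ORDER BY distinct_customer_count ASC

Execution result:
name | distinct_customer_count
Headphones | 2
Keyboard | 2
Tablet | 3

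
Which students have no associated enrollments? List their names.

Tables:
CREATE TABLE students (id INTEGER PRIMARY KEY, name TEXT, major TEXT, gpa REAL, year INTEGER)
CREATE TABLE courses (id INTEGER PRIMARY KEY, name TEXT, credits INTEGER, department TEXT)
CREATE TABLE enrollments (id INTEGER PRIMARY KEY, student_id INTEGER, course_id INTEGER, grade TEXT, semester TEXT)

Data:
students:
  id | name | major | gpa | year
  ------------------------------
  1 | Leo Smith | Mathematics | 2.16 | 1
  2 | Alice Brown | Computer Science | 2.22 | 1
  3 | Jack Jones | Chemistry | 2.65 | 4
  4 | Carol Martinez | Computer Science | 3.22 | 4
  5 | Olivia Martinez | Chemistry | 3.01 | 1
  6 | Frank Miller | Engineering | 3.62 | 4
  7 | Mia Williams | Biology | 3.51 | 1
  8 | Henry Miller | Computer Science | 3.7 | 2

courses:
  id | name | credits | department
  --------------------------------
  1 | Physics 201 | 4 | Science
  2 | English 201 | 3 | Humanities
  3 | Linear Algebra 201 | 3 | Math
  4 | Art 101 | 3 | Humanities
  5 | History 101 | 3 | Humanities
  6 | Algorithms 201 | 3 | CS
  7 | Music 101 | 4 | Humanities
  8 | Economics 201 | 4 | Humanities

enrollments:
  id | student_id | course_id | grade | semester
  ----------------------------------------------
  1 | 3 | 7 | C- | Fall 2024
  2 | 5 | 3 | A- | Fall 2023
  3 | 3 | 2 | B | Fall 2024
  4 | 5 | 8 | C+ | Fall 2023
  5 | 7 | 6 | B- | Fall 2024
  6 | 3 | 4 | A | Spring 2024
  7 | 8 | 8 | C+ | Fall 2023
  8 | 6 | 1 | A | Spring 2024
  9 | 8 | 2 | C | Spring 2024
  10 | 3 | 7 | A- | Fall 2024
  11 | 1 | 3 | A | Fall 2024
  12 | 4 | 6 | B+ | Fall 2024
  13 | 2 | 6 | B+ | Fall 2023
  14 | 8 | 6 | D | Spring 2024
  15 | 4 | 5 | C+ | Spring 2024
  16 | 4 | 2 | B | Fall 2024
SELECT p.name FROM students p LEFT JOIN enrollments c ON c.student_id = p.id WHERE c.id IS NULL

Execution result:
(no rows)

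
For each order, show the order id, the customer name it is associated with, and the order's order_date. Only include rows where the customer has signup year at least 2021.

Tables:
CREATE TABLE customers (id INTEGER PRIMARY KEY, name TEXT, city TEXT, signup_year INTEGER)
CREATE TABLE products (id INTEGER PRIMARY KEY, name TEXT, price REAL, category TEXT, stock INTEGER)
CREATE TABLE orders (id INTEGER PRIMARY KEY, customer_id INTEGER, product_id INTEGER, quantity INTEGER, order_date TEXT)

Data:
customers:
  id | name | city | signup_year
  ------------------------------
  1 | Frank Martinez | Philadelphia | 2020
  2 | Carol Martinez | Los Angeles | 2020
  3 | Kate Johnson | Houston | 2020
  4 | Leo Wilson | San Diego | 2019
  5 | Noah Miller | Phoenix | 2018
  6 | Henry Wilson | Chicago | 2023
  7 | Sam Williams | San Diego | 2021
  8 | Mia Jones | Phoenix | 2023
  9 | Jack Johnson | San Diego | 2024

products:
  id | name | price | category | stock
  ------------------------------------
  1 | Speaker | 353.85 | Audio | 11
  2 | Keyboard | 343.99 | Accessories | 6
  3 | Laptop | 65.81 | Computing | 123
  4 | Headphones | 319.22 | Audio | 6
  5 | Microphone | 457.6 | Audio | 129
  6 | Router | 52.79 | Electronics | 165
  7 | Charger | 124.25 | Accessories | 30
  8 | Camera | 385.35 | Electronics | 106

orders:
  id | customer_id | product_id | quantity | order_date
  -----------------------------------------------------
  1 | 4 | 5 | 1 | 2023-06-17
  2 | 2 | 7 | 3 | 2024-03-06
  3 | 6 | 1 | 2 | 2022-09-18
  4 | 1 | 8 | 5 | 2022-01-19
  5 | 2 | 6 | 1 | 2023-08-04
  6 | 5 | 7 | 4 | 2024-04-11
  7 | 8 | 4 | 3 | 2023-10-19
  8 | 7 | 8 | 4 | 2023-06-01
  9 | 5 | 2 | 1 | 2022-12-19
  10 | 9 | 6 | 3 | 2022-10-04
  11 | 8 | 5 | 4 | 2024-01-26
SELECT c.id, p.name AS customer, c.order_date FROM orders c JOIN customers p ON c.customer_id = p.id WHERE p.signup_year >= 2021

Execution result:
id | customer | order_date
3 | Henry Wilson | 2022-09-18
7 | Mia Jones | 2023-10-19
8 | Sam Williams | 2023-06-01
10 | Jack Johnson | 2022-10-04
11 | Mia Jones | 2024-01-26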